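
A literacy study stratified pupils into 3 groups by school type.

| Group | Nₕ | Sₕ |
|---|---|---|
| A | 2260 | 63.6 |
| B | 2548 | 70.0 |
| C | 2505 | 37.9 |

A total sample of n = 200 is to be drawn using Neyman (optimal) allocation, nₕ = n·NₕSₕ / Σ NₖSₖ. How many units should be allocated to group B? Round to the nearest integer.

86

Σ NₕSₕ = 2260·63.6 + 2548·70.0 + 2505·37.9 = 417035.5.
Share for B: 178360/417035.5 = 0.42769.
n_B = 200 × 0.42769 = 85.537... → 86.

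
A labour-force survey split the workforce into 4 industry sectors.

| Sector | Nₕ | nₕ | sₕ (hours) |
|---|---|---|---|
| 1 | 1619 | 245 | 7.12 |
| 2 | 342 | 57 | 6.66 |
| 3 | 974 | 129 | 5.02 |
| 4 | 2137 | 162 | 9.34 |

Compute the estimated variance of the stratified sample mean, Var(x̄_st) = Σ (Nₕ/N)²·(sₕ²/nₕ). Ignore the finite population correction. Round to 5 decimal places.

N = 5072; Wₕ = Nₕ/N.
sector 1: (1619/5072)²·7.12²/245 = 0.02108284
sector 2: (342/5072)²·6.66²/57 = 0.00353808
sector 3: (974/5072)²·5.02²/129 = 0.00720406
sector 4: (2137/5072)²·9.34²/162 = 0.09559370
Sum = 0.12741868 → 0.12742.

0.12742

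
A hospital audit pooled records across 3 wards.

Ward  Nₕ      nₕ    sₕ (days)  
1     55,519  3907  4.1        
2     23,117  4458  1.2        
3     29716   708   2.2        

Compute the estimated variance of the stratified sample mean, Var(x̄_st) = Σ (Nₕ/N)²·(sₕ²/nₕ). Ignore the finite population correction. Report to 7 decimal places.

N = 108352; Wₕ = Nₕ/N.
ward 1: (55519/108352)²·4.1²/3907 = 0.0011296235
ward 2: (23117/108352)²·1.2²/4458 = 0.0000147032
ward 3: (29716/108352)²·2.2²/708 = 0.0005141845
Sum = 0.0016585111 → 0.0016585.

0.0016585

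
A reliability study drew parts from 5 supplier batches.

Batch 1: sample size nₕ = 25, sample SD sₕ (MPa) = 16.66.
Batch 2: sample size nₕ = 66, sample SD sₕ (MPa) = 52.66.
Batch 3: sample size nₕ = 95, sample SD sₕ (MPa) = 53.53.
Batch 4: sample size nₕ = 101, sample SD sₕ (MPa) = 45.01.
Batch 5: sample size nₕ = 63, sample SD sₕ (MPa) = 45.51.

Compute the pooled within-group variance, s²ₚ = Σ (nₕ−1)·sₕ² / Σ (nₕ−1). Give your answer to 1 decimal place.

2281.9

1: (25−1)·16.66² = 24·277.5556 = 6661.3344
2: (66−1)·52.66² = 65·2773.0756 = 180249.914
3: (95−1)·53.53² = 94·2865.4609 = 269353.3246
4: (101−1)·45.01² = 100·2025.9001 = 202590.01
5: (63−1)·45.51² = 62·2071.1601 = 128411.9262
Numerator = 787266.5092; denominator = Σ(nₕ−1) = 345.
s²ₚ = 787266.5092/345 = 2281.932... → 2281.9.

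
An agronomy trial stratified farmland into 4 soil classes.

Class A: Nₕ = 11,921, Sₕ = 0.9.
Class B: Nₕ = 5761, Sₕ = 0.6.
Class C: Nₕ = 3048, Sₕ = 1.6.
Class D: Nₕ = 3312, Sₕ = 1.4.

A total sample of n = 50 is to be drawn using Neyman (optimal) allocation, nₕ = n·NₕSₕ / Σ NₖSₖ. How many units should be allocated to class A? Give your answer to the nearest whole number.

Σ NₕSₕ = 11921·0.9 + 5761·0.6 + 3048·1.6 + 3312·1.4 = 23699.1.
Share for A: 10728.9/23699.1 = 0.45271.
n_A = 50 × 0.45271 = 22.636... → 23.

23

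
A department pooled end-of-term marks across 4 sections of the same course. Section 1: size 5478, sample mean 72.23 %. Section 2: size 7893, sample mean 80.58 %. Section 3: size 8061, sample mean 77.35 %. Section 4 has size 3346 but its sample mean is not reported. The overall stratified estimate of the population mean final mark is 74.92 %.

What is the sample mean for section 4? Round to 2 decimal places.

60.12

N = 5478 + 7893 + 8061 + 3346 = 24778.
Overall total = μ·N = 74.92·24778 = 1856367.76.
Subtract the known strata: 5478·72.23 + 7893·80.58 + 8061·77.35 = 1655212.23.
Remaining total for section 4: 1856367.76 − 1655212.23 = 201155.53.
Divide by its size: 201155.53 / 3346 = 60.1182... → 60.12.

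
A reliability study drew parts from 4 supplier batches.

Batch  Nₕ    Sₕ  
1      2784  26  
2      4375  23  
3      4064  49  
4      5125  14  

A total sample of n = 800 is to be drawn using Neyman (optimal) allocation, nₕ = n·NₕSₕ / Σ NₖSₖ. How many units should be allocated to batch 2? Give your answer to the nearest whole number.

1: NₕSₕ = 2784·26 = 72384
2: NₕSₕ = 4375·23 = 100625
3: NₕSₕ = 4064·49 = 199136
4: NₕSₕ = 5125·14 = 71750
Σ NₕSₕ = 443895.
n_2 = 800·100625/443895 = 181.349... → 181.

181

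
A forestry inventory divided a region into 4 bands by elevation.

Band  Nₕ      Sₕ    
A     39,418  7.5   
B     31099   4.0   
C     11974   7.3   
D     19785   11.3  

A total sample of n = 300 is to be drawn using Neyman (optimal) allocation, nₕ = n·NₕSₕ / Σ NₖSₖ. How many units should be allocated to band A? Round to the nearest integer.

Σ NₕSₕ = 39418·7.5 + 31099·4.0 + 11974·7.3 + 19785·11.3 = 731011.7.
Share for A: 295635/731011.7 = 0.40442.
n_A = 300 × 0.40442 = 121.326... → 121.

121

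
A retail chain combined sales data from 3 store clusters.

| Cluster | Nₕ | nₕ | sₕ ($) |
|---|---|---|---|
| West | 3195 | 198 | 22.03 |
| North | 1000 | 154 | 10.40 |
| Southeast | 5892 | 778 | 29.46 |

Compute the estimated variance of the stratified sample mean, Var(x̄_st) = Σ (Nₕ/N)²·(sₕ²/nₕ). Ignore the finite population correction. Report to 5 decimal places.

N = 10087. Term for each stratum: Wₕ²sₕ²/nₕ.
Var(x̄_st) = 0.24591300 + 0.00690275 + 0.38061625 = 0.63343199 → 0.63343.

0.63343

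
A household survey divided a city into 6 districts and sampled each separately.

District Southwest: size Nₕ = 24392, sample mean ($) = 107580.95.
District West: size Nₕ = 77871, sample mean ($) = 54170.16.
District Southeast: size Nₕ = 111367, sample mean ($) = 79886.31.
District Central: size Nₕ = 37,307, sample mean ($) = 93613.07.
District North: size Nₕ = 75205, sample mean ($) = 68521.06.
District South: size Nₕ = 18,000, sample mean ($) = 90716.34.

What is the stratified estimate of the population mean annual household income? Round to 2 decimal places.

N = 344142; weights Wₕ = Nₕ/N = (0.0709, 0.2263, 0.3236, 0.1084, 0.2185, 0.0523).
x̄_st = Σ Wₕ·x̄ₕ = 0.0709·107580.95 + 0.2263·54170.16 + 0.3236·79886.31 + 0.1084·93613.07 + 0.2185·68521.06 + 0.0523·90716.34 ≈ 75601.1791...
→ 75601.18.

75601.18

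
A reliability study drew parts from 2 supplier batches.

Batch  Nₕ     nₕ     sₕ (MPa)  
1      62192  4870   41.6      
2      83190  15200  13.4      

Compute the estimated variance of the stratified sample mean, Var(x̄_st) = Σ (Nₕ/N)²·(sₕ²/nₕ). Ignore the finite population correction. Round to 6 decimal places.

0.068897

N = 145382. Term for each stratum: Wₕ²sₕ²/nₕ.
Var(x̄_st) = 0.065028759 + 0.003868005 = 0.068896764 → 0.068897.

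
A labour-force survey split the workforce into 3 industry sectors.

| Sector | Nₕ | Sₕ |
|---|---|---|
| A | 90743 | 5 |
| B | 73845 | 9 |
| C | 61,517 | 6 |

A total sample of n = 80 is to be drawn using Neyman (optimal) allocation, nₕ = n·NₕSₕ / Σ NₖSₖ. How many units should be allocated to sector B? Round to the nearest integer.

Σ NₕSₕ = 90743·5 + 73845·9 + 61517·6 = 1487422.
Share for B: 664605/1487422 = 0.44682.
n_B = 80 × 0.44682 = 35.745... → 36.

36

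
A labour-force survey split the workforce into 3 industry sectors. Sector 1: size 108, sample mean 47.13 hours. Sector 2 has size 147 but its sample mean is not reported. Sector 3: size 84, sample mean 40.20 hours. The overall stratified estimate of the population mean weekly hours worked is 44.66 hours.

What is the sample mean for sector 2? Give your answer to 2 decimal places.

45.39

N = 108 + 147 + 84 = 339.
Overall total = μ·N = 44.66·339 = 15139.74.
Subtract the known strata: 108·47.13 + 84·40.20 = 8466.84.
Remaining total for sector 2: 15139.74 − 8466.84 = 6672.9.
Divide by its size: 6672.9 / 147 = 45.3939... → 45.39.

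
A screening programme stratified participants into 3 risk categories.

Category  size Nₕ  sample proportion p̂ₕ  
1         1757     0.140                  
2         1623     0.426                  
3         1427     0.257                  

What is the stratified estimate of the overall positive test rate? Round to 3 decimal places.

N = 1757 + 1623 + 1427 = 4807.
Overall proportion = Σ (Nₕ/N)·p̂ₕ.
Σ Nₕp̂ₕ = 245.98 + 691.398 + 366.739 = 1304.117.
1304.117 / 4807 = 0.27130... → 0.271.

0.271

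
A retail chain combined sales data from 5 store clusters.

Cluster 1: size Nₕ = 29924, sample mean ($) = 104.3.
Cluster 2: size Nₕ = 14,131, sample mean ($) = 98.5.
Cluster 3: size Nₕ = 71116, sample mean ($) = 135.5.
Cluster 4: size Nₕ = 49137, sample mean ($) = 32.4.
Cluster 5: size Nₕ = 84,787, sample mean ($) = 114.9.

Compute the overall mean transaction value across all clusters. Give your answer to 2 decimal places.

102.30

N = 29924 + 14131 + 71116 + 49137 + 84787 = 249095.
The stratified mean weights each stratum mean by its population share Nₕ/N.
Σ Nₕx̄ₕ = 29924·104.3 + 14131·98.5 + 71116·135.5 + 49137·32.4 + 84787·114.9 = 3121073.2 + 1391903.5 + 9636218 + 1592038.8 + 9742026.3 = 25483259.8.
Divide by N: 25483259.8 / 249095 = 102.3034... → 102.30.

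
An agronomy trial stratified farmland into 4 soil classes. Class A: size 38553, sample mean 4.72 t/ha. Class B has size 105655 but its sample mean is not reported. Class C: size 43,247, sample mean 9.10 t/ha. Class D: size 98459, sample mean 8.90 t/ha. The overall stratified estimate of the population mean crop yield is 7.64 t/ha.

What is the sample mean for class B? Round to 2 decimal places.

N = 38553 + 105655 + 43247 + 98459 = 285914.
Overall total = μ·N = 7.64·285914 = 2184382.96.
Subtract the known strata: 38553·4.72 + 43247·9.10 + 98459·8.90 = 1451802.96.
Remaining total for class B: 2184382.96 − 1451802.96 = 732580.
Divide by its size: 732580 / 105655 = 6.9337... → 6.93.

6.93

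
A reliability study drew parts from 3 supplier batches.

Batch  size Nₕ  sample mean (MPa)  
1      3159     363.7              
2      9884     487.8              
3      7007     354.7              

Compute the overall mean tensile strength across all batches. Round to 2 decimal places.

421.73

N = 20050; weights Wₕ = Nₕ/N = (0.1576, 0.4930, 0.3495).
x̄_st = Σ Wₕ·x̄ₕ = 0.1576·363.7 + 0.4930·487.8 + 0.3495·354.7 ≈ 421.7320...
→ 421.73.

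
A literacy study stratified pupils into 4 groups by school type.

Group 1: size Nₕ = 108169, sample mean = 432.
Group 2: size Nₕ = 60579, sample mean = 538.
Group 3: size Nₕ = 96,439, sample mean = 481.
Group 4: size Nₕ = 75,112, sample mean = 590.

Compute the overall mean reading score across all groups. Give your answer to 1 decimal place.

N = 108169 + 60579 + 96439 + 75112 = 340299.
Weight each subgroup mean by Nₕ/N and sum.
Σ Nₕx̄ₕ = 108169·432 + 60579·538 + 96439·481 + 75112·590 = 46729008 + 32591502 + 46387159 + 44316080 = 170023749.
Divide by N: 170023749 / 340299 = 499.630... → 499.6.

499.6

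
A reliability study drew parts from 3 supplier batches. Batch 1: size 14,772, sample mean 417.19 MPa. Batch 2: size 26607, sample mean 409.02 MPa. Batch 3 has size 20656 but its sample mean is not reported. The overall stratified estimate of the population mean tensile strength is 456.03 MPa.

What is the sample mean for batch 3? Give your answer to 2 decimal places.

544.36

Σ Nₕx̄ₕ = N·μ, so 20656·x̄_3 = 62035·456.03 − (14772·417.19 + 26607·409.02).
= 28289821.05 − 17045525.82 = 11244295.23.
x̄_3 = 11244295.23 / 20656 = 544.3598... → 544.36.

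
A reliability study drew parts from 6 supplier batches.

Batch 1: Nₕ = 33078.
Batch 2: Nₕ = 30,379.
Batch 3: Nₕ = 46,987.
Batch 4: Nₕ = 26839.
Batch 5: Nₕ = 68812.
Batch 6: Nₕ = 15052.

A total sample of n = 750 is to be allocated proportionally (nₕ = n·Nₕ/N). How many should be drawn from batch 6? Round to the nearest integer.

51

Share of batch 6 = 15052/221147 = 0.06806.
Allocate 750 × 0.06806 = 51.047... → 51.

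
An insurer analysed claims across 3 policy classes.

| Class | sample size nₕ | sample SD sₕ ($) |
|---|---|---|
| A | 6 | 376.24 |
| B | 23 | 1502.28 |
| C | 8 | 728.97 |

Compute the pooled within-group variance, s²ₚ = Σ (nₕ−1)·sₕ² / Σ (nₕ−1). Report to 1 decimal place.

1590534.1

Degrees of freedom: 5 + 22 + 7 = 34.
Σ(nₕ−1)sₕ² = 5·141556.5376 + 22·2256845.1984 + 7·531397.2609 = 54078157.8791.
s²ₚ = 54078157.8791 / 34 = 1590534.055... → 1590534.1.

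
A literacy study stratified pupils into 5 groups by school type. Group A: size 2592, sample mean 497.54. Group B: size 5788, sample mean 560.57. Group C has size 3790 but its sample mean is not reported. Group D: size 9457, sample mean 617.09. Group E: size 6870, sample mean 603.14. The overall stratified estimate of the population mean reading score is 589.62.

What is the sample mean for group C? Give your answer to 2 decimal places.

603.91

N = 2592 + 5788 + 3790 + 9457 + 6870 = 28497.
Overall total = μ·N = 589.62·28497 = 16802401.14.
Subtract the known strata: 2592·497.54 + 5788·560.57 + 9457·617.09 + 6870·603.14 = 14513594.77.
Remaining total for group C: 16802401.14 − 14513594.77 = 2288806.37.
Divide by its size: 2288806.37 / 3790 = 603.9067... → 603.91.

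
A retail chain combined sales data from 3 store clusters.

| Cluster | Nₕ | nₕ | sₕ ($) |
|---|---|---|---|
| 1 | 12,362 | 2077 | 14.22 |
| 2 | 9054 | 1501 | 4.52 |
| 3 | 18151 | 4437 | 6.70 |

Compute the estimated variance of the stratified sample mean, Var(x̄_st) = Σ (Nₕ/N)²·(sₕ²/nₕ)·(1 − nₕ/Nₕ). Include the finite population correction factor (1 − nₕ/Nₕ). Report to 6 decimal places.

N = 39567. Term for each stratum: Wₕ²sₕ²/nₕ·(1−nₕ/Nₕ).
Var(x̄_st) = 0.007906595 + 0.000594552 + 0.001608639 = 0.010109786 → 0.010110.

0.010110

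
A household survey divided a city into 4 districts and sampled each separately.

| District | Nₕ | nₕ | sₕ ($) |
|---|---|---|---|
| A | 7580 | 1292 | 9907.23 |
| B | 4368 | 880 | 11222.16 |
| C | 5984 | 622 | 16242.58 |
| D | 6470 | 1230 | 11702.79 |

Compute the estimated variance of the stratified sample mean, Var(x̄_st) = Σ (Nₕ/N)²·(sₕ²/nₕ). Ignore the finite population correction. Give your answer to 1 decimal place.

N = 24402; Wₕ = Nₕ/N.
district A: (7580/24402)²·9907.23²/1292 = 7330.4316
district B: (4368/24402)²·11222.16²/880 = 4585.4784
district C: (5984/24402)²·16242.58²/622 = 25506.5646
district D: (6470/24402)²·11702.79²/1230 = 7827.6505
Sum = 45250.1251 → 45250.1.

45250.1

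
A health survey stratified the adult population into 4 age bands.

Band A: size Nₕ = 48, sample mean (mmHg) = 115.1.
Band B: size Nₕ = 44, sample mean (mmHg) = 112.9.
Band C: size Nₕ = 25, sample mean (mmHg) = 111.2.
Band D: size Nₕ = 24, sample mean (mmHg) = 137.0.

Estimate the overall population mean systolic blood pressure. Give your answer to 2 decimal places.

117.45

N = 48 + 44 + 25 + 24 = 141.
Overall mean = Σ (Nₕ/N)·x̄ₕ — weight by population share, not a simple average.
Σ Nₕx̄ₕ = 48·115.1 + 44·112.9 + 25·111.2 + 24·137.0 = 5524.8 + 4967.6 + 2780 + 3288 = 16560.4.
Divide by N: 16560.4 / 141 = 117.4496... → 117.45.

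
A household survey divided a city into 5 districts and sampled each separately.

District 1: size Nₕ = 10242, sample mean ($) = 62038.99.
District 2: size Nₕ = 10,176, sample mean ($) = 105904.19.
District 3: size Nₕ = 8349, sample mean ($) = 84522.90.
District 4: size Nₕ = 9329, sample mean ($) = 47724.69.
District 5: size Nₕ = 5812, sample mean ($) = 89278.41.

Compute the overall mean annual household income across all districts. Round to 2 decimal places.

N = 10242 + 10176 + 8349 + 9329 + 5812 = 43908.
Weight each subgroup mean by Nₕ/N and sum.
Σ Nₕx̄ₕ = 10242·62038.99 + 10176·105904.19 + 8349·84522.90 + 9329·47724.69 + 5812·89278.41 = 635403335.58 + 1077681037.44 + 705681692.1 + 445223633.01 + 518886118.92 = 3382875817.05.
Divide by N: 3382875817.05 / 43908 = 77044.6346... → 77044.63.

77044.63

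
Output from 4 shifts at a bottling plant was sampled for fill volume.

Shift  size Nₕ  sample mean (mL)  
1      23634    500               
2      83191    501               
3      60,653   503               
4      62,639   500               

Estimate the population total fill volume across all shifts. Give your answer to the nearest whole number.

1: 23634·500 = 11817000
2: 83191·501 = 41678691
3: 60653·503 = 30508459
4: 62639·500 = 31319500
τ̂ = Σ Nₕx̄ₕ = 115323650.

115323650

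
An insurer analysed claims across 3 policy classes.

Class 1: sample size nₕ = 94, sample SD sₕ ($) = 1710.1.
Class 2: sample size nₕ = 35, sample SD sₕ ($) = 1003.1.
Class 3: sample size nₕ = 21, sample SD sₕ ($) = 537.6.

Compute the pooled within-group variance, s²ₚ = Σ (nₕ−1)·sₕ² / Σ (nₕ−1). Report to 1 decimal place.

2122207.5

Degrees of freedom: 93 + 34 + 20 = 147.
Σ(nₕ−1)sₕ² = 93·2924442.01 + 34·1006209.61 + 20·289013.76 = 311964508.87.
s²ₚ = 311964508.87 / 147 = 2122207.543... → 2122207.5.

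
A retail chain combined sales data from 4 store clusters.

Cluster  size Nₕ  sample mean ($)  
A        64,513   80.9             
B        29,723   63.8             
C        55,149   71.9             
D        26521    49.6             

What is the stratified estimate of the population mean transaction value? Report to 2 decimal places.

N = 64513 + 29723 + 55149 + 26521 = 175906.
The stratified mean weights each stratum mean by its population share Nₕ/N.
Σ Nₕx̄ₕ = 64513·80.9 + 29723·63.8 + 55149·71.9 + 26521·49.6 = 5219101.7 + 1896327.4 + 3965213.1 + 1315441.6 = 12396083.8.
Divide by N: 12396083.8 / 175906 = 70.4699... → 70.47.

70.47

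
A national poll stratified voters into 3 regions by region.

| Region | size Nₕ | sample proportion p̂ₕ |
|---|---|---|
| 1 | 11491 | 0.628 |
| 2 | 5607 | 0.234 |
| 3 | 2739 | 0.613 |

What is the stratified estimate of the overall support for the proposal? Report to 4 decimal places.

N = 11491 + 5607 + 2739 = 19837.
Overall proportion = Σ (Nₕ/N)·p̂ₕ.
Σ Nₕp̂ₕ = 7216.348 + 1312.038 + 1679.007 = 10207.393.
10207.393 / 19837 = 0.514563... → 0.5146.

0.5146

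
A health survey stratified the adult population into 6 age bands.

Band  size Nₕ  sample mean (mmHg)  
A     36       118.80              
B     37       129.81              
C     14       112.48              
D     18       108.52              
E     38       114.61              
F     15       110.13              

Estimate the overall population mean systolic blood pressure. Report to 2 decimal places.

N = 158; weights Wₕ = Nₕ/N = (0.2278, 0.2342, 0.0886, 0.1139, 0.2405, 0.0949).
x̄_st = Σ Wₕ·x̄ₕ = 0.2278·118.80 + 0.2342·129.81 + 0.0886·112.48 + 0.1139·108.52 + 0.2405·114.61 + 0.0949·110.13 ≈ 117.8163...
→ 117.82.

117.82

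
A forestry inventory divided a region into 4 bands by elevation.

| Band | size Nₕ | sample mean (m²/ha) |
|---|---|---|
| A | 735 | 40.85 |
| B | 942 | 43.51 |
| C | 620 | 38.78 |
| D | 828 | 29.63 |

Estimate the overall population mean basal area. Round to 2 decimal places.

N = 735 + 942 + 620 + 828 = 3125.
Overall mean = Σ (Nₕ/N)·x̄ₕ — weight by population share, not a simple average.
Σ Nₕx̄ₕ = 735·40.85 + 942·43.51 + 620·38.78 + 828·29.63 = 30024.75 + 40986.42 + 24043.6 + 24533.64 = 119588.41.
Divide by N: 119588.41 / 3125 = 38.2683... → 38.27.

38.27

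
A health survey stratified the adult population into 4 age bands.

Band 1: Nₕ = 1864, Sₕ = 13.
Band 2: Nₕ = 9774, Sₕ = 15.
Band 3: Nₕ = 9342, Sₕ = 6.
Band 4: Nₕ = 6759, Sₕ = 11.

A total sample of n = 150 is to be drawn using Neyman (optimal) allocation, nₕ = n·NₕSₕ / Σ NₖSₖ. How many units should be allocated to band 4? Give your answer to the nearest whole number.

37

Σ NₕSₕ = 1864·13 + 9774·15 + 9342·6 + 6759·11 = 301243.
Share for 4: 74349/301243 = 0.24681.
n_4 = 150 × 0.24681 = 37.021... → 37.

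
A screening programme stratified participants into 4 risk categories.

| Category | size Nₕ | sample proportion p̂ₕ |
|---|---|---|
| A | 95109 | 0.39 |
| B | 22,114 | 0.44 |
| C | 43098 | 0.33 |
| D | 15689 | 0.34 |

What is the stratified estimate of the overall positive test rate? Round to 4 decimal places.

0.3771

Wₕ = Nₕ/N with N = 176010: 0.5404, 0.1256, 0.2449, 0.0891.
p̂_st = 0.5404·0.39 + 0.1256·0.44 + 0.2449·0.33 + 0.0891·0.34 ≈ 0.377134... → 0.3771.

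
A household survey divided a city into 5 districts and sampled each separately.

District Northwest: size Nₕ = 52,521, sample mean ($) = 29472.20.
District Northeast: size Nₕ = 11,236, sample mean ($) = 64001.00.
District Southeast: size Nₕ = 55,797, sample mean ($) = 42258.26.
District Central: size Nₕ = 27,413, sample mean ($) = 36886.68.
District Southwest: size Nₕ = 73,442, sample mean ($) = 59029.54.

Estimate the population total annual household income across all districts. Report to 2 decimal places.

Northwest: 52521·29472.20 = 1547909416.2
Northeast: 11236·64001.00 = 719115236
Southeast: 55797·42258.26 = 2357884133.22
Central: 27413·36886.68 = 1011174558.84
Southwest: 73442·59029.54 = 4335247476.68
τ̂ = Σ Nₕx̄ₕ = 9971330820.94.

9971330820.94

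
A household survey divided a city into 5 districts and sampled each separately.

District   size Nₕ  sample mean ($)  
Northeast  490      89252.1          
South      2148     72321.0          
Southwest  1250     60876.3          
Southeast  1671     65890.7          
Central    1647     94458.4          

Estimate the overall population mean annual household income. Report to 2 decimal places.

N = 7206; weights Wₕ = Nₕ/N = (0.0680, 0.2981, 0.1735, 0.2319, 0.2286).
x̄_st = Σ Wₕ·x̄ₕ = 0.0680·89252.1 + 0.2981·72321.0 + 0.1735·60876.3 + 0.2319·65890.7 + 0.2286·94458.4 ≈ 75055.6143...
→ 75055.61.

75055.61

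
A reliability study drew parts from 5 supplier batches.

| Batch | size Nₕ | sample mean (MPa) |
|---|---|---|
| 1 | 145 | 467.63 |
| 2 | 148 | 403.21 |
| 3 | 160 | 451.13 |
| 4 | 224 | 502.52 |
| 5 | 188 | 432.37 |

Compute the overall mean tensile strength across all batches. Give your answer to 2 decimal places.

454.93

N = 145 + 148 + 160 + 224 + 188 = 865.
Weight each subgroup mean by Nₕ/N and sum.
Σ Nₕx̄ₕ = 145·467.63 + 148·403.21 + 160·451.13 + 224·502.52 + 188·432.37 = 67806.35 + 59675.08 + 72180.8 + 112564.48 + 81285.56 = 393512.27.
Divide by N: 393512.27 / 865 = 454.9275... → 454.93.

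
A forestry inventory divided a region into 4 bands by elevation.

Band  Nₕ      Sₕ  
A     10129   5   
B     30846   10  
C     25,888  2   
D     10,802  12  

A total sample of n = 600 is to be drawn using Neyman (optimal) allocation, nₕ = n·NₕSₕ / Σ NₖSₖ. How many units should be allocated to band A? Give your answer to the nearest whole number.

A: NₕSₕ = 10129·5 = 50645
B: NₕSₕ = 30846·10 = 308460
C: NₕSₕ = 25888·2 = 51776
D: NₕSₕ = 10802·12 = 129624
Σ NₕSₕ = 540505.
n_A = 600·50645/540505 = 56.220... → 56.

56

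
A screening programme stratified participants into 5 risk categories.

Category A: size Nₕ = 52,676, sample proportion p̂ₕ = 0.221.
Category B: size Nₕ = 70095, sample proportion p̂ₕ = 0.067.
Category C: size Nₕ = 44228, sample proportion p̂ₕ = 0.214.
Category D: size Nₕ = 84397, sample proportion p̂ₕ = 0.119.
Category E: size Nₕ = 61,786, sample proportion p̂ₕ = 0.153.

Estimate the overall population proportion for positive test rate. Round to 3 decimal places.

N = 52676 + 70095 + 44228 + 84397 + 61786 = 313182.
Overall proportion = Σ (Nₕ/N)·p̂ₕ.
Σ Nₕp̂ₕ = 11641.396 + 4696.365 + 9464.792 + 10043.243 + 9453.258 = 45299.054.
45299.054 / 313182 = 0.14464... → 0.145.

0.145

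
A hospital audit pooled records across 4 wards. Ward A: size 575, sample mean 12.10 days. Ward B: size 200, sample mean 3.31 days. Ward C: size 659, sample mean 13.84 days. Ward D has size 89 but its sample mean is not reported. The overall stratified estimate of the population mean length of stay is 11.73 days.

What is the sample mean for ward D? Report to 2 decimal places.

N = 575 + 200 + 659 + 89 = 1523.
Overall total = μ·N = 11.73·1523 = 17864.79.
Subtract the known strata: 575·12.10 + 200·3.31 + 659·13.84 = 16740.06.
Remaining total for ward D: 17864.79 − 16740.06 = 1124.73.
Divide by its size: 1124.73 / 89 = 12.6374... → 12.64.

12.64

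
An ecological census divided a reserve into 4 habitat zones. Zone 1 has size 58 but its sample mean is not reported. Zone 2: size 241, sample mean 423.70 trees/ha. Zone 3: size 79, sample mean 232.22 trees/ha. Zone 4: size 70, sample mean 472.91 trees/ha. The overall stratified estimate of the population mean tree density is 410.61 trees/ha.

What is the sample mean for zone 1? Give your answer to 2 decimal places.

524.01

N = 58 + 241 + 79 + 70 = 448.
Overall total = μ·N = 410.61·448 = 183953.28.
Subtract the known strata: 241·423.70 + 79·232.22 + 70·472.91 = 153560.78.
Remaining total for zone 1: 183953.28 − 153560.78 = 30392.5.
Divide by its size: 30392.5 / 58 = 524.0086... → 524.01.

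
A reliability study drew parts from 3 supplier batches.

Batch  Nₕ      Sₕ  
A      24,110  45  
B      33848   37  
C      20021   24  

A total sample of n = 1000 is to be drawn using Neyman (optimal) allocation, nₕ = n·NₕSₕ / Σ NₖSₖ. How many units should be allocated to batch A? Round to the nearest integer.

385

Σ NₕSₕ = 24110·45 + 33848·37 + 20021·24 = 2817830.
Share for A: 1084950/2817830 = 0.38503.
n_A = 1000 × 0.38503 = 385.030... → 385.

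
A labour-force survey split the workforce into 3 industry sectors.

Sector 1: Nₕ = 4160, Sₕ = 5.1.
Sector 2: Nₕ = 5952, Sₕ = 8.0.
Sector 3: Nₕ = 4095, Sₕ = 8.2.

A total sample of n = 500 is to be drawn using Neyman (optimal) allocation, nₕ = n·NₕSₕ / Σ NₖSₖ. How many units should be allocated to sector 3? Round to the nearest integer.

164

Σ NₕSₕ = 4160·5.1 + 5952·8.0 + 4095·8.2 = 102411.
Share for 3: 33579/102411 = 0.32788.
n_3 = 500 × 0.32788 = 163.942... → 164.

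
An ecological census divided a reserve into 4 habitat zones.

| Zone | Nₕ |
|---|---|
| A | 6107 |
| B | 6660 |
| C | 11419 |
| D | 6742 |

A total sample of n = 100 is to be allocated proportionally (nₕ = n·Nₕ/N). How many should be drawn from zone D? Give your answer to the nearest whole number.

N = 6107 + 6660 + 11419 + 6742 = 30928.
n_D = 100·6742/30928 = 21.799... → 22.

22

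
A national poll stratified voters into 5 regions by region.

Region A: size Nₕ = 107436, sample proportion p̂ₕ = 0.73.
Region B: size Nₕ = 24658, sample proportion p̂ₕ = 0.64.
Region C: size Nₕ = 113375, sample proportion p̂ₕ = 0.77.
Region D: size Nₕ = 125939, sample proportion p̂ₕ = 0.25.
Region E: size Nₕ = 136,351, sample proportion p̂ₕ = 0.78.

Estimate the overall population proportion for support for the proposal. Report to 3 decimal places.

0.629

Wₕ = Nₕ/N with N = 507759: 0.2116, 0.0486, 0.2233, 0.2480, 0.2685.
p̂_st = 0.2116·0.73 + 0.0486·0.64 + 0.2233·0.77 + 0.2480·0.25 + 0.2685·0.78 ≈ 0.62893... → 0.629.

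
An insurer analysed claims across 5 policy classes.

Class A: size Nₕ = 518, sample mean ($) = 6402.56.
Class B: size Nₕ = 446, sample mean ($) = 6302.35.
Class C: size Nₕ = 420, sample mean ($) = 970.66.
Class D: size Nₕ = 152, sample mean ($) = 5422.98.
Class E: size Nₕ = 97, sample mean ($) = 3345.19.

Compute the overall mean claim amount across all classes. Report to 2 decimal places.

4705.34

N = 518 + 446 + 420 + 152 + 97 = 1633.
Overall mean = Σ (Nₕ/N)·x̄ₕ — weight by population share, not a simple average.
Σ Nₕx̄ₕ = 518·6402.56 + 446·6302.35 + 420·970.66 + 152·5422.98 + 97·3345.19 = 3316526.08 + 2810848.1 + 407677.2 + 824292.96 + 324483.43 = 7683827.77.
Divide by N: 7683827.77 / 1633 = 4705.3446... → 4705.34.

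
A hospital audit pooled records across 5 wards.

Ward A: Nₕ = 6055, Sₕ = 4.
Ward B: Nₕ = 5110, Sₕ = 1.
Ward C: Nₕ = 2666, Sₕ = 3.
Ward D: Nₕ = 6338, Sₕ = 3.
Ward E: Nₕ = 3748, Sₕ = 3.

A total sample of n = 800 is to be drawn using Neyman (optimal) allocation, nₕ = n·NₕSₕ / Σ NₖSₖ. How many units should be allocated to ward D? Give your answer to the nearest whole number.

225

Σ NₕSₕ = 6055·4 + 5110·1 + 2666·3 + 6338·3 + 3748·3 = 67586.
Share for D: 19014/67586 = 0.28133.
n_D = 800 × 0.28133 = 225.064... → 225.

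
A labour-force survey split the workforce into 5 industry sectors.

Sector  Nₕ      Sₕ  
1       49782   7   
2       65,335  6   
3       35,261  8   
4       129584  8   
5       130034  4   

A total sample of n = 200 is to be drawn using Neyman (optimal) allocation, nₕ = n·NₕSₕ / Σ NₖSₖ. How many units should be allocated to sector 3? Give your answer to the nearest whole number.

22

1: NₕSₕ = 49782·7 = 348474
2: NₕSₕ = 65335·6 = 392010
3: NₕSₕ = 35261·8 = 282088
4: NₕSₕ = 129584·8 = 1036672
5: NₕSₕ = 130034·4 = 520136
Σ NₕSₕ = 2579380.
n_3 = 200·282088/2579380 = 21.873... → 22.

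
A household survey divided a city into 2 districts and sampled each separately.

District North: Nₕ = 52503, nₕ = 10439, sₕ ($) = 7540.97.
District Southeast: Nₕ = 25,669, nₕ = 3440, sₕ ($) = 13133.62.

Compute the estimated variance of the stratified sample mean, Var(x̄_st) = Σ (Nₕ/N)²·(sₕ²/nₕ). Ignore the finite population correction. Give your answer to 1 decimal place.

N = 78172. Term for each stratum: Wₕ²sₕ²/nₕ.
Var(x̄_st) = 2457.3178 + 5406.6207 = 7863.9385 → 7863.9.

7863.9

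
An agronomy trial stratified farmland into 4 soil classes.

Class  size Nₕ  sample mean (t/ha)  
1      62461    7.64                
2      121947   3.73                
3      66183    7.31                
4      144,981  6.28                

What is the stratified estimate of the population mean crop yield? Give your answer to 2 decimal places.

N = 395572; weights Wₕ = Nₕ/N = (0.1579, 0.3083, 0.1673, 0.3665).
x̄_st = Σ Wₕ·x̄ₕ = 0.1579·7.64 + 0.3083·3.73 + 0.1673·7.31 + 0.3665·6.28 ≈ 5.8810...
→ 5.88.

5.88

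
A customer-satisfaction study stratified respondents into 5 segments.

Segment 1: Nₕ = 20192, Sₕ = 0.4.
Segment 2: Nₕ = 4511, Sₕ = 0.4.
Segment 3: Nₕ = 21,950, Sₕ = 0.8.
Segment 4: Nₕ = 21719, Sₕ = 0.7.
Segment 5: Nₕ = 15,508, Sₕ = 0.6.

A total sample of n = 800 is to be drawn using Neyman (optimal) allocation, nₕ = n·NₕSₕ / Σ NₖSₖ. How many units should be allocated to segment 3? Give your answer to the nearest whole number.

270

1: NₕSₕ = 20192·0.4 = 8076.8
2: NₕSₕ = 4511·0.4 = 1804.4
3: NₕSₕ = 21950·0.8 = 17560
4: NₕSₕ = 21719·0.7 = 15203.3
5: NₕSₕ = 15508·0.6 = 9304.8
Σ NₕSₕ = 51949.3.
n_3 = 800·17560/51949.3 = 270.418... → 270.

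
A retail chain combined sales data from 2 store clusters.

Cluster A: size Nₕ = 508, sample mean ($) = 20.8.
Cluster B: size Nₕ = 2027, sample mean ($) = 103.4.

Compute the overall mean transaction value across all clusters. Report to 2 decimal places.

N = 508 + 2027 = 2535.
Overall mean = Σ (Nₕ/N)·x̄ₕ — weight by population share, not a simple average.
Σ Nₕx̄ₕ = 508·20.8 + 2027·103.4 = 10566.4 + 209591.8 = 220158.2.
Divide by N: 220158.2 / 2535 = 86.8474... → 86.85.

86.85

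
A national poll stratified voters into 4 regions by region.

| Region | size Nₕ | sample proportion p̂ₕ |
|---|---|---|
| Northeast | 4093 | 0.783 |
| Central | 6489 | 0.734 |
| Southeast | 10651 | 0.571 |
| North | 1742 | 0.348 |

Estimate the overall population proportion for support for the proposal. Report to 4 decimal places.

N = 4093 + 6489 + 10651 + 1742 = 22975.
Overall proportion = Σ (Nₕ/N)·p̂ₕ.
Σ Nₕp̂ₕ = 3204.819 + 4762.926 + 6081.721 + 606.216 = 14655.682.
14655.682 / 22975 = 0.637897... → 0.6379.

0.6379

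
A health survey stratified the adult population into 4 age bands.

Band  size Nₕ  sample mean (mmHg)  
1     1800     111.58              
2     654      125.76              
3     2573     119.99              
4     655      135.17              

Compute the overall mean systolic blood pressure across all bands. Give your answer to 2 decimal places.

119.74

x̄_st = (Σ Nₕx̄ₕ) / (Σ Nₕ) = (1800·111.58 + 654·125.76 + 2573·119.99 + 655·135.17) / 5682
= 680361.66 / 5682 = 119.7398... → 119.74.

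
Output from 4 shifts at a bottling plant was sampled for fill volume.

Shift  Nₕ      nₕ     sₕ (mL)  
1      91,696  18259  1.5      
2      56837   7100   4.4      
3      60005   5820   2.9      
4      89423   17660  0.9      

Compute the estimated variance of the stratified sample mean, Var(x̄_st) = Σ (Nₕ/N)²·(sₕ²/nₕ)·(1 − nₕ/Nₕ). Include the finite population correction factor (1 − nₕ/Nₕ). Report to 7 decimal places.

0.0001524

N = 297961; Wₕ = Nₕ/N.
shift 1: (91696/297961)²·1.5²/18259·(1 − 18259/91696) = 0.0000093466
shift 2: (56837/297961)²·4.4²/7100·(1 − 7100/56837) = 0.0000868238
shift 3: (60005/297961)²·2.9²/5820·(1 − 5820/60005) = 0.0000529201
shift 4: (89423/297961)²·0.9²/17660·(1 − 17660/89423) = 0.0000033153
Sum = 0.0001524058 → 0.0001524.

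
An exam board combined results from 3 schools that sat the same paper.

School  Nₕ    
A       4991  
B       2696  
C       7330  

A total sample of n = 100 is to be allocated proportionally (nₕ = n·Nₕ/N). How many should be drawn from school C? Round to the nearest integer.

49

N = 4991 + 2696 + 7330 = 15017.
n_C = 100·7330/15017 = 48.811... → 49.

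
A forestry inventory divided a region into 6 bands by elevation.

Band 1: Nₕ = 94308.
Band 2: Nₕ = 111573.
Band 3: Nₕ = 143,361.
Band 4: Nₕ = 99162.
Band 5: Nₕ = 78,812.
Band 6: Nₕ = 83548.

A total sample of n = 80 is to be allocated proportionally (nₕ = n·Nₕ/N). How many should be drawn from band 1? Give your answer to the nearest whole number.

N = 94308 + 111573 + 143361 + 99162 + 78812 + 83548 = 610764.
n_1 = 80·94308/610764 = 12.353... → 12.

12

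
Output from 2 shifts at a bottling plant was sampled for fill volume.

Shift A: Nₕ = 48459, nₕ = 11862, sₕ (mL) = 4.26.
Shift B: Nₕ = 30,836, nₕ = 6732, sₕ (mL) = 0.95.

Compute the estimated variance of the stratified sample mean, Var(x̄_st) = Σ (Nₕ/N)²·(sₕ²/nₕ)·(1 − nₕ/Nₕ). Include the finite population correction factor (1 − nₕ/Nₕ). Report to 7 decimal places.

N = 79295; Wₕ = Nₕ/N.
shift A: (48459/79295)²·4.26²/11862·(1 − 11862/48459) = 0.0004315087
shift B: (30836/79295)²·0.95²/6732·(1 − 6732/30836) = 0.0000158474
Sum = 0.0004473562 → 0.0004474.

0.0004474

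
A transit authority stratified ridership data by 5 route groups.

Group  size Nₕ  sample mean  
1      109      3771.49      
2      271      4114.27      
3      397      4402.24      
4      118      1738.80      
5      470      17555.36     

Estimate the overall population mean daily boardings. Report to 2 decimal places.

8593.37

N = 1365; weights Wₕ = Nₕ/N = (0.0799, 0.1985, 0.2908, 0.0864, 0.3443).
x̄_st = Σ Wₕ·x̄ₕ = 0.0799·3771.49 + 0.1985·4114.27 + 0.2908·4402.24 + 0.0864·1738.80 + 0.3443·17555.36 ≈ 8593.3674...
→ 8593.37.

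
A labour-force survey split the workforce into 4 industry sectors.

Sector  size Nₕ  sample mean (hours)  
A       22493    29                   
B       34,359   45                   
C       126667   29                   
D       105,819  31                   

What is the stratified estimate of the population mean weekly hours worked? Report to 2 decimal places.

31.63

x̄_st = (Σ Nₕx̄ₕ) / (Σ Nₕ) = (22493·29 + 34359·45 + 126667·29 + 105819·31) / 289338
= 9152184 / 289338 = 31.6315... → 31.63.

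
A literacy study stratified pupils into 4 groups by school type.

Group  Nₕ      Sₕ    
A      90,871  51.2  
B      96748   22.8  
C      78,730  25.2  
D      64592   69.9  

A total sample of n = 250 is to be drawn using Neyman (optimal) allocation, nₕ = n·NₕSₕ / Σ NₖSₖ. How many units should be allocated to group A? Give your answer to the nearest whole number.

87

A: NₕSₕ = 90871·51.2 = 4652595.2
B: NₕSₕ = 96748·22.8 = 2205854.4
C: NₕSₕ = 78730·25.2 = 1983996
D: NₕSₕ = 64592·69.9 = 4514980.8
Σ NₕSₕ = 13357426.4.
n_A = 250·4652595.2/13357426.4 = 87.079... → 87.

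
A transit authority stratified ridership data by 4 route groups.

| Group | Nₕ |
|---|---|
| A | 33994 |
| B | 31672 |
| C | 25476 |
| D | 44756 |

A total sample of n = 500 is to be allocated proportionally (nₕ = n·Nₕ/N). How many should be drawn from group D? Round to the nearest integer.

165

Share of group D = 44756/135898 = 0.32934.
Allocate 500 × 0.32934 = 164.668... → 165.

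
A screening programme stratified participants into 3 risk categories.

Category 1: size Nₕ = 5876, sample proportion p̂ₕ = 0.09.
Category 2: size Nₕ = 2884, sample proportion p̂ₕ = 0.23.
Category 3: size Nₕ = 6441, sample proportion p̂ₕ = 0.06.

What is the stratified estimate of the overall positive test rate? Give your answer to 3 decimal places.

0.104

N = 5876 + 2884 + 6441 = 15201.
Overall proportion = Σ (Nₕ/N)·p̂ₕ.
Σ Nₕp̂ₕ = 528.84 + 663.32 + 386.46 = 1578.62.
1578.62 / 15201 = 0.10385... → 0.104.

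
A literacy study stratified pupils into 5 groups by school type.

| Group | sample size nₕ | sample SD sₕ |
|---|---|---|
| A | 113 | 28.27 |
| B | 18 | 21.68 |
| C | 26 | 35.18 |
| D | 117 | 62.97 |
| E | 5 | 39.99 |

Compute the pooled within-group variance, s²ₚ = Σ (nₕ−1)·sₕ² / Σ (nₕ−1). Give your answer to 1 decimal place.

Degrees of freedom: 112 + 17 + 25 + 116 + 4 = 274.
Σ(nₕ−1)sₕ² = 112·799.1929 + 17·470.0224 + 25·1237.6324 + 116·3965.2209 + 4·1599.2001 = 594803.2204.
s²ₚ = 594803.2204 / 274 = 2170.815... → 2170.8.

2170.8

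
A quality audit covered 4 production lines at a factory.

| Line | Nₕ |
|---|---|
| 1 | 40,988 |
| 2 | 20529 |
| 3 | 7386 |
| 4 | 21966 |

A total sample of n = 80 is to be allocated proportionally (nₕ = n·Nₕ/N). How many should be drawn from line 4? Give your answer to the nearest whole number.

19

Share of line 4 = 21966/90869 = 0.24173.
Allocate 80 × 0.24173 = 19.339... → 19.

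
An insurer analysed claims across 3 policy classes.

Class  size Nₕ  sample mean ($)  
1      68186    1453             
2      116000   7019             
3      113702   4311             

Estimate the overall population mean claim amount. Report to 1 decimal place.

N = 68186 + 116000 + 113702 = 297888.
Weight each subgroup mean by Nₕ/N and sum.
Σ Nₕx̄ₕ = 68186·1453 + 116000·7019 + 113702·4311 = 99074258 + 814204000 + 490169322 = 1403447580.
Divide by N: 1403447580 / 297888 = 4711.326... → 4711.3.

4711.3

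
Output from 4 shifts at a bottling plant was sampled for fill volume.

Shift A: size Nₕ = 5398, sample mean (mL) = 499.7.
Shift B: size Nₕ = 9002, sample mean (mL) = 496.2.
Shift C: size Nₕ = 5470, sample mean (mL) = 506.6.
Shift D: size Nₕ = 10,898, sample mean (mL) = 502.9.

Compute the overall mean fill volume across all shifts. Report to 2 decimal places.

501.04

x̄_st = (Σ Nₕx̄ₕ) / (Σ Nₕ) = (5398·499.7 + 9002·496.2 + 5470·506.6 + 10898·502.9) / 30768
= 15415879.2 / 30768 = 501.0361... → 501.04.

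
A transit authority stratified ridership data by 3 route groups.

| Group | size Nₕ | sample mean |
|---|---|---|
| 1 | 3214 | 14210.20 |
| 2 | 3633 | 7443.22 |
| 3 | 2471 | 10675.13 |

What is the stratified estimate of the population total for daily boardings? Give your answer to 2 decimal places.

99091047.29

1: 3214·14210.20 = 45671582.8
2: 3633·7443.22 = 27041218.26
3: 2471·10675.13 = 26378246.23
τ̂ = Σ Nₕx̄ₕ = 99091047.29.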